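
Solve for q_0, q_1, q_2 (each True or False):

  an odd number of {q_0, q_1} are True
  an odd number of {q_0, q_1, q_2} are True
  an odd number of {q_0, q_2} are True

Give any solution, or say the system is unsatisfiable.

q_0=T; q_1=F; q_2=F

{q_0, q_1}: 1 true → odd ✓
{q_0, q_1, q_2}: 1 true → odd ✓
{q_0, q_2}: 1 true → odd ✓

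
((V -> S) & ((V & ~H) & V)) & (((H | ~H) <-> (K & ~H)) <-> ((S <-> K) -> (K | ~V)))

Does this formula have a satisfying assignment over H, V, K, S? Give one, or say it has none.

H = False, V = True, K = True, S = True

  (V -> S) & ((V & ~H) & V) = True
    V -> S = True
    (V & ~H) & V = True
      V & ~H = True
        ~H = True
  ((H | ~H) <-> (K & ~H)) <-> ((S <-> K) -> (K | ~V)) = True
    (H | ~H) <-> (K & ~H) = True
      H | ~H = True
        ~H = True
      K & ~H = True
        ~H = True
    (S <-> K) -> (K | ~V) = True
      S <-> K = True
      K | ~V = True
        ~V = False
Both conjuncts True, so the formula holds.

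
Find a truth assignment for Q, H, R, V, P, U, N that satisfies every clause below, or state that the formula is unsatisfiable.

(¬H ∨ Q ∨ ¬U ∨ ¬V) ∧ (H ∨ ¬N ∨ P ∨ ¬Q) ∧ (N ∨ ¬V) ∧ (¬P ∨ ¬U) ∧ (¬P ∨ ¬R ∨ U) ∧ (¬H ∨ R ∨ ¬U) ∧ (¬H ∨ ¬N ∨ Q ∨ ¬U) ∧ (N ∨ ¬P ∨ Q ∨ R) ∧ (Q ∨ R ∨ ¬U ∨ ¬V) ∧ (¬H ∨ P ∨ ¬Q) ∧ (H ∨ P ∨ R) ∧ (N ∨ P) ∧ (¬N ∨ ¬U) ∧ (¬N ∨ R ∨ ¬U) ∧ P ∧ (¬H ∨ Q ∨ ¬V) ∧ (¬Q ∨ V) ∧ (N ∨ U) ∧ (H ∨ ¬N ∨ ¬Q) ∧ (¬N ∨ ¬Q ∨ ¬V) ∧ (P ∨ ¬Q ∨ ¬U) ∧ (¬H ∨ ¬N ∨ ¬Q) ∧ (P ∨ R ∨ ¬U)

Q = False, H = False, R = False, V = True, P = True, U = False, N = True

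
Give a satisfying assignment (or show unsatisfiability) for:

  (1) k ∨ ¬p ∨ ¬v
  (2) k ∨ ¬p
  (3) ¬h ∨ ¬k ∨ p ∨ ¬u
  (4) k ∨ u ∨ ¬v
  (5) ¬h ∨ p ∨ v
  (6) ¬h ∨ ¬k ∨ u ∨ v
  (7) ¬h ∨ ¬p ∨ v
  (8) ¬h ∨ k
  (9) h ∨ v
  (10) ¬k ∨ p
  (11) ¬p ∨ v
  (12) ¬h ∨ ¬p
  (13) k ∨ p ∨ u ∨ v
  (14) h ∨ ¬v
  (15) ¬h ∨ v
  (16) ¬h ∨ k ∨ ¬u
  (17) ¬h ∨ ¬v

Case v = True:
  (h ∨ ¬v) forces h = True.
  Clause (¬h ∨ ¬v) is falsified — contradiction.
Case v = False:
  (h ∨ v) forces h = True.
  Clause (¬h ∨ v) is falsified — contradiction.
Both cases fail, so the formula is unsatisfiable.

The formula is unsatisfiable.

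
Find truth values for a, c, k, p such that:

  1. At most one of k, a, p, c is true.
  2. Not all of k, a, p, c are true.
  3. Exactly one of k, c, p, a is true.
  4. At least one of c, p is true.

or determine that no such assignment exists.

a: False, c: False, k: False, p: True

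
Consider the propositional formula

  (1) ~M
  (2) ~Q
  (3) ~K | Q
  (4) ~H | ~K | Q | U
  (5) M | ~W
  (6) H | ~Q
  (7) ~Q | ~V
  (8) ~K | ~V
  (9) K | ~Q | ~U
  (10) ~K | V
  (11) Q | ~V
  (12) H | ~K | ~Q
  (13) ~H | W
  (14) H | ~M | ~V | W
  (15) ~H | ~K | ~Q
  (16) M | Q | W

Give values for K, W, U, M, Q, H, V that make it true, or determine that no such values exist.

No satisfying assignment exists.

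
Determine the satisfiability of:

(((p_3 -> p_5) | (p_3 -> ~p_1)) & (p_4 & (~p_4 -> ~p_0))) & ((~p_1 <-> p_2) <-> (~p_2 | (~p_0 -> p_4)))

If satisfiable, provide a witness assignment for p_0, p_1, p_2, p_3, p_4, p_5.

p_0=T; p_1=F; p_2=T; p_3=T; p_4=T; p_5=F

  ((p_3 -> p_5) | (p_3 -> ~p_1)) & (p_4 & (~p_4 -> ~p_0)) = True
    (p_3 -> p_5) | (p_3 -> ~p_1) = True
      p_3 -> p_5 = False
      p_3 -> ~p_1 = True
        ~p_1 = True
    p_4 & (~p_4 -> ~p_0) = True
      ~p_4 -> ~p_0 = True
        ~p_4 = False
        ~p_0 = False
  (~p_1 <-> p_2) <-> (~p_2 | (~p_0 -> p_4)) = True
    ~p_1 <-> p_2 = True
      ~p_1 = True
    ~p_2 | (~p_0 -> p_4) = True
      ~p_2 = False
      ~p_0 -> p_4 = True
        ~p_0 = False
Both conjuncts True, so the formula holds.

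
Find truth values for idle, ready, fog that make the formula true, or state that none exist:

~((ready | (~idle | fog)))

idle = True, ready = False, fog = False

  ~((ready | (~idle | fog))) = True
    ready | (~idle | fog) = False
      ~idle | fog = False
        ~idle = False
The formula evaluates to True.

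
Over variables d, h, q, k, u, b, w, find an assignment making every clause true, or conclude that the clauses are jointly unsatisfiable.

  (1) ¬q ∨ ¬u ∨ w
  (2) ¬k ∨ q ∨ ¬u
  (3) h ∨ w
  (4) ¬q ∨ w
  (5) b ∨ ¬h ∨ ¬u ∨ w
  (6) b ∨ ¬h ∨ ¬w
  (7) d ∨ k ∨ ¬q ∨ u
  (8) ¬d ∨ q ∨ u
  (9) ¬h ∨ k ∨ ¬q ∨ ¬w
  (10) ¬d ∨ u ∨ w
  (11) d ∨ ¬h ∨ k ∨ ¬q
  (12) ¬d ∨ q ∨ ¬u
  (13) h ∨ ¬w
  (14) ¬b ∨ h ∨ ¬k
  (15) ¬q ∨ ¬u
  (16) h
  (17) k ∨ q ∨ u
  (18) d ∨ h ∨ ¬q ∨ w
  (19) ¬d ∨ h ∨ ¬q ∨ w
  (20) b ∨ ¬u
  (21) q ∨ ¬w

d = False; h = True; q = False; k = False; u = True; b = True; w = False

Unit clause (h) forces h = True.
Set d = False.
Set q = False.
  then (q ∨ ¬w) forces w = False.
Set k = False.
  then (k ∨ q ∨ u) forces u = True.
  then (b ∨ ¬u) forces b = True.
All clauses satisfied.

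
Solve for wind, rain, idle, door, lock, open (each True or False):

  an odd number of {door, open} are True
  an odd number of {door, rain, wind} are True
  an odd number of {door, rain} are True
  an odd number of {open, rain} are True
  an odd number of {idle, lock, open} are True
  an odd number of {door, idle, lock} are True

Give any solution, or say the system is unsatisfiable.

Adding constraints 1, 3, 4 mod 2: every variable appears an even number of times on the left, so the left side is 0.
But the right sides sum to 1 (mod 2). 0 ≠ 1 — the system is inconsistent.

The formula is unsatisfiable.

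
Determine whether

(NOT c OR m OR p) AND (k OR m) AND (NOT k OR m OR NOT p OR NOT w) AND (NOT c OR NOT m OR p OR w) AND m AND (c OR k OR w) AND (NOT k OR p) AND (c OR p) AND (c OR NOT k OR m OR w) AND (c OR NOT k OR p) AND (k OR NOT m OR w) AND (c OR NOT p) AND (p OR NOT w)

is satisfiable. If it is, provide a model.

Unit clause (m) forces m = True.
Try c = False:
  (c OR p) forces p = True.
  clause (c OR NOT p) is falsified — backtrack.
So c = True.
Set k = True.
  then (NOT k OR p) forces p = True.
Set w = False.
All clauses satisfied.

c: True, k: True, m: True, w: False, p: True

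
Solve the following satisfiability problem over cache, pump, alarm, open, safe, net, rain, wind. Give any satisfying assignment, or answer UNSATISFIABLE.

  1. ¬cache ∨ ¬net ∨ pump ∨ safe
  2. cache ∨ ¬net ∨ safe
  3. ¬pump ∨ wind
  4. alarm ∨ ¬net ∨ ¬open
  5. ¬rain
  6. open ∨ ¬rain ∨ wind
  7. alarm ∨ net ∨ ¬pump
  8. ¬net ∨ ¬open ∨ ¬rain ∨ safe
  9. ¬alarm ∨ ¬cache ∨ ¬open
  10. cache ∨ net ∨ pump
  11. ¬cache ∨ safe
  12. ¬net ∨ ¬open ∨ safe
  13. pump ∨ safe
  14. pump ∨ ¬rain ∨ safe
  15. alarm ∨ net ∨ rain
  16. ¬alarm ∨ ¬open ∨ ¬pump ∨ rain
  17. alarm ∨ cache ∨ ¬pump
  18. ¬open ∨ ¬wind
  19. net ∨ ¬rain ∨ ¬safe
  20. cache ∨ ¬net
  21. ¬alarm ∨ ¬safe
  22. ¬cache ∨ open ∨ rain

Unit clause (¬rain) forces rain = False.
Try cache = True:
  (¬cache ∨ safe) forces safe = True.
  (¬alarm ∨ ¬safe) forces alarm = False.
  (alarm ∨ net ∨ rain) forces net = True.
  (alarm ∨ ¬net ∨ ¬open) forces open = False.
  clause (¬cache ∨ open ∨ rain) is falsified — backtrack.
So cache = False.
  then (cache ∨ ¬net) forces net = False.
  then (cache ∨ net ∨ pump) forces pump = True.
  then (alarm ∨ net ∨ rain) forces alarm = True.
  then (¬alarm ∨ ¬open ∨ ¬pump ∨ rain) forces open = False.
  then (¬alarm ∨ ¬safe) forces safe = False.
  then (¬pump ∨ wind) forces wind = True.
All clauses satisfied.

cache = False, pump = True, alarm = True, open = False, safe = False, net = False, rain = False, wind = True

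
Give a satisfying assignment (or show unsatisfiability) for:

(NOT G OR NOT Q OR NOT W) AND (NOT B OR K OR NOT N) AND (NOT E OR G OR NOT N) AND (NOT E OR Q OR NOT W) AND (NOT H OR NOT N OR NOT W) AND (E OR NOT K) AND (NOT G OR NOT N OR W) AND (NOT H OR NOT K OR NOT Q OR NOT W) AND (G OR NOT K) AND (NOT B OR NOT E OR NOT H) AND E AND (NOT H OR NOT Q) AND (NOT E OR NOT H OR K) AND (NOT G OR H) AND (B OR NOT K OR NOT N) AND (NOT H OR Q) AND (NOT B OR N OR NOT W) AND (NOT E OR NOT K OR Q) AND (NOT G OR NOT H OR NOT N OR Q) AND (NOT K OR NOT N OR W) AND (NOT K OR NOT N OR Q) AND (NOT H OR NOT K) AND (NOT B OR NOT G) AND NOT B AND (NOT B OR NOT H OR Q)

Unit clause (E) forces E = True.
Unit clause (NOT B) forces B = False.
Try N = True:
  (NOT E OR G OR NOT N) forces G = True.
  (NOT G OR NOT N OR W) forces W = True.
  (NOT G OR NOT Q OR NOT W) forces Q = False.
  clause (NOT E OR Q OR NOT W) is falsified — backtrack.
So N = False.
Set W = True.
  then (NOT E OR Q OR NOT W) forces Q = True.
  then (NOT H OR NOT Q) forces H = False.
  then (NOT G OR H) forces G = False.
  then (G OR NOT K) forces K = False.
All clauses satisfied.

N=F; W=T; H=F; B=F; G=F; E=T; Q=T; K=F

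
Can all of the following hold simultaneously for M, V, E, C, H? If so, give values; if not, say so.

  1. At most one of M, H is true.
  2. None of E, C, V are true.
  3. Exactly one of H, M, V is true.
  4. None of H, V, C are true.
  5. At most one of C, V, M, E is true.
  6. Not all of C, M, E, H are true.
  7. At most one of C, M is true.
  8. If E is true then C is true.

M: True, V: False, E: False, C: False, H: False

  (1) {M, H}: 1 true — at most one ✓
  (2) {E, C, V}: 0 true — none ✓
  (3) {H, M, V}: 1 true — exactly one ✓
  (4) {H, V, C}: 0 true — none ✓
  (5) {C, V, M, E}: 1 true — at most one ✓
  (6) {C, M, E, H}: 1/4 true — not all ✓
  (7) {C, M}: 1 true — at most one ✓
  (8) E=F ⇒ C: vacuous ✓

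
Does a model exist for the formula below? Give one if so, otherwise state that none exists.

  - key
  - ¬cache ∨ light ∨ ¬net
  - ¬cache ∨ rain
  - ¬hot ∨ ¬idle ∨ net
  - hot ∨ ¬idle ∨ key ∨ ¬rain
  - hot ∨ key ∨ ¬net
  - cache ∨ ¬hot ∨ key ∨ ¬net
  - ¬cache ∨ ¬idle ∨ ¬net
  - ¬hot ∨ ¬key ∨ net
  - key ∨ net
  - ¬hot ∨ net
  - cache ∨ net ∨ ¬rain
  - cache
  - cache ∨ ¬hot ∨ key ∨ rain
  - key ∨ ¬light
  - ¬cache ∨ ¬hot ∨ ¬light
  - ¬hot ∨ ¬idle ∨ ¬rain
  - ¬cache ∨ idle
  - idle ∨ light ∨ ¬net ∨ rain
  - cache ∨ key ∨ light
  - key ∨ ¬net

Unit clause (key) forces key = True.
Unit clause (cache) forces cache = True.
In (¬cache ∨ idle) only idle is left, so idle = True.
In (¬cache ∨ rain) only rain is left, so rain = True.
In (¬cache ∨ ¬idle ∨ ¬net) only ¬net is left, so net = False.
In (¬hot ∨ ¬key ∨ net) only ¬hot is left, so hot = False.
Set light = False.
All clauses satisfied.

hot=F; net=F; idle=T; rain=T; light=F; key=T; cache=T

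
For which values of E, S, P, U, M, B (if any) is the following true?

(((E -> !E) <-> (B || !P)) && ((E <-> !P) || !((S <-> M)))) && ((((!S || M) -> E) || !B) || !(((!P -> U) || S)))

E = False, S = True, P = True, U = True, M = False, B = True

  ((E -> !E) <-> (B || !P)) && ((E <-> !P) || !((S <-> M))) = True
    (E -> !E) <-> (B || !P) = True
      E -> !E = True
        !E = True
      B || !P = True
        !P = False
    (E <-> !P) || !((S <-> M)) = True
      E <-> !P = True
        !P = False
      !((S <-> M)) = True
        S <-> M = False
  (((!S || M) -> E) || !B) || !(((!P -> U) || S)) = True
    ((!S || M) -> E) || !B = True
      (!S || M) -> E = True
        !S || M = False
          !S = False
      !B = False
    !(((!P -> U) || S)) = False
      (!P -> U) || S = True
        !P -> U = True
          !P = False
Both conjuncts True, so the formula holds.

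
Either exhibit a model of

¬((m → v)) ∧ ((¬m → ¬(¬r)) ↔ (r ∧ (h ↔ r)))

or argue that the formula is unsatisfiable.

m = True, r = True, h = True, v = False

  ¬((m → v)) = True
    m → v = False
  (¬m → ¬(¬r)) ↔ (r ∧ (h ↔ r)) = True
    ¬m → ¬(¬r) = True
      ¬m = False
      ¬(¬r) = True
        ¬r = False
    r ∧ (h ↔ r) = True
      h ↔ r = True
Both conjuncts True, so the formula holds.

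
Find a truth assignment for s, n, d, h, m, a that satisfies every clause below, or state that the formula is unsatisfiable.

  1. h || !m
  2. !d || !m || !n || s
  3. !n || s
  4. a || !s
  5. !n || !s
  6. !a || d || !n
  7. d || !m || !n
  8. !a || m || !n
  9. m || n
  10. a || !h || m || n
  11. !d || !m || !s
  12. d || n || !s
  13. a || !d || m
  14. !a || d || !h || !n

s = False, n = False, d = True, h = True, m = True, a = False

Set s = False.
  then (!n || s) forces n = False.
  then (m || n) forces m = True.
  then (h || !m) forces h = True.
Set d = True.
Set a = False.
All clauses satisfied.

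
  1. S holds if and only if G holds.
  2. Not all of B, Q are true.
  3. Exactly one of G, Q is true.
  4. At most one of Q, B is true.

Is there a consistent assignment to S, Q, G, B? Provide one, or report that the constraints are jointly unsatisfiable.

S=T, Q=F, G=T, B=T

  (1) S=T, G=T — same ✓
  (2) {B, Q}: 1/2 true — not all ✓
  (3) {G, Q}: 1 true — exactly one ✓
  (4) {Q, B}: 1 true — at most one ✓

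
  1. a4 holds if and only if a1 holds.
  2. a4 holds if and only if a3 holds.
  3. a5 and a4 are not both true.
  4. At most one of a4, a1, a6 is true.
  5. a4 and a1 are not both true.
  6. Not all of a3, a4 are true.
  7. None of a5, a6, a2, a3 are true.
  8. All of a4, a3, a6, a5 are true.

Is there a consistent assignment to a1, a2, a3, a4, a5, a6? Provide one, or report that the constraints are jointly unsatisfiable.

Case a3 = True:
  Constraint (7) is violated (a3=T) — contradiction.
Case a3 = False:
  Constraint (8) is violated (a3=F) — contradiction.
Both cases fail — unsatisfiable.

Unsatisfiable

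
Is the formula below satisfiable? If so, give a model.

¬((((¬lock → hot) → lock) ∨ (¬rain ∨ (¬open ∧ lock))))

rain=T, lock=F, open=F, hot=T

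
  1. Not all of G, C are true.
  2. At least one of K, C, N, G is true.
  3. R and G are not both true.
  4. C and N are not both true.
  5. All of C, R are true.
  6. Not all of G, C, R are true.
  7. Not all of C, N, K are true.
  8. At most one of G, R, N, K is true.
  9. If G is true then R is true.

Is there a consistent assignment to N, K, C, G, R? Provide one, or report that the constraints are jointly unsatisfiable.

N = False; K = False; C = True; G = False; R = True

  (1) {G, C}: 1/2 true — not all ✓
  (2) {K, C, N, G}: 1 true — at least one ✓
  (3) R=T, G=F — not both ✓
  (4) C=T, N=F — not both ✓
  (5) {C, R}: all 2 true ✓
  (6) {G, C, R}: 2/3 true — not all ✓
  (7) {C, N, K}: 1/3 true — not all ✓
  (8) {G, R, N, K}: 1 true — at most one ✓
  (9) G=F ⇒ R: vacuous ✓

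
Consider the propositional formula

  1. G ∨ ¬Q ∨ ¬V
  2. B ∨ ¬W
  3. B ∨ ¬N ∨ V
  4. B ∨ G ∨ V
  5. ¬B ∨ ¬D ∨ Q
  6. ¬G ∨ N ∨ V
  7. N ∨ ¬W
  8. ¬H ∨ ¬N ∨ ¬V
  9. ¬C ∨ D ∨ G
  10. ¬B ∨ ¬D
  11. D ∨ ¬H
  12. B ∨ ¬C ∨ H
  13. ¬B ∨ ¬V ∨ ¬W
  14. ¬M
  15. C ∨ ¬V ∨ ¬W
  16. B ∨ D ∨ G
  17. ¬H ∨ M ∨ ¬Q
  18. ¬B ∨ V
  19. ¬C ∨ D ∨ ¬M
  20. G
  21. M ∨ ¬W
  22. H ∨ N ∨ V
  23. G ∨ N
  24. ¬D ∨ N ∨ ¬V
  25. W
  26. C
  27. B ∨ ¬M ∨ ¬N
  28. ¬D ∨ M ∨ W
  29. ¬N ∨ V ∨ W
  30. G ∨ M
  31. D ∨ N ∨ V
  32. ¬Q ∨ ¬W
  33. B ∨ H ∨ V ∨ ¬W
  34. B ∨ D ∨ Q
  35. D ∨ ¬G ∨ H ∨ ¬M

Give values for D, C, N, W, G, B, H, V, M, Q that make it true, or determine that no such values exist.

Case G = True:
  (¬M) forces M = False.
  (M ∨ ¬W) forces W = False.
  Clause (W) is falsified — contradiction.
Case G = False:
  Clause (G) is falsified — contradiction.
Both cases fail, so the formula is unsatisfiable.

The formula is unsatisfiable.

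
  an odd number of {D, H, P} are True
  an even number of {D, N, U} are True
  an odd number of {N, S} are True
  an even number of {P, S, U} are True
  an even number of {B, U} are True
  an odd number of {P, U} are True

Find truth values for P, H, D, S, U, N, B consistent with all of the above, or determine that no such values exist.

P = True, H = False, D = False, S = True, U = False, N = False, B = False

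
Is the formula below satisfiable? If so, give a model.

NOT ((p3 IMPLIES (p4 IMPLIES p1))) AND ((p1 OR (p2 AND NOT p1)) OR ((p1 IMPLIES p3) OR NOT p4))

p1 = False; p2 = False; p3 = True; p4 = True

  NOT ((p3 IMPLIES (p4 IMPLIES p1))) = True
    p3 IMPLIES (p4 IMPLIES p1) = False
      p4 IMPLIES p1 = False
  (p1 OR (p2 AND NOT p1)) OR ((p1 IMPLIES p3) OR NOT p4) = True
    p1 OR (p2 AND NOT p1) = False
      p2 AND NOT p1 = False
        NOT p1 = True
    (p1 IMPLIES p3) OR NOT p4 = True
      p1 IMPLIES p3 = True
      NOT p4 = False
Both conjuncts True, so the formula holds.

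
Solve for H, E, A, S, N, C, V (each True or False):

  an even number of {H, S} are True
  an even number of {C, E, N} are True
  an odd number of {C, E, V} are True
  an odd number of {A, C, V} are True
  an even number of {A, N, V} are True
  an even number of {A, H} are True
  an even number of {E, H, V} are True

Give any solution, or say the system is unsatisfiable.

H = True, E = True, A = True, S = True, N = True, C = False, V = False

{H, S}: 2 true → even ✓
{C, E, N}: 2 true → even ✓
{C, E, V}: 1 true → odd ✓
{A, C, V}: 1 true → odd ✓
{A, N, V}: 2 true → even ✓
{A, H}: 2 true → even ✓
{E, H, V}: 2 true → even ✓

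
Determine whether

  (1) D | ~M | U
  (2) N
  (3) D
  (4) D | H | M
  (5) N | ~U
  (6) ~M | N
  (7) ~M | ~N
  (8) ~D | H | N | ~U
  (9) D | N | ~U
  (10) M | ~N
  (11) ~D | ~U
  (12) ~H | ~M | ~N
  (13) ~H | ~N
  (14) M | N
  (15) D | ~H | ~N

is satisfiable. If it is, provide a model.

The formula is unsatisfiable.

Case M = True:
  (N) forces N = True.
  Clause (~M | ~N) is falsified — contradiction.
Case M = False:
  (N) forces N = True.
  Clause (M | ~N) is falsified — contradiction.
Both cases fail, so the formula is unsatisfiable.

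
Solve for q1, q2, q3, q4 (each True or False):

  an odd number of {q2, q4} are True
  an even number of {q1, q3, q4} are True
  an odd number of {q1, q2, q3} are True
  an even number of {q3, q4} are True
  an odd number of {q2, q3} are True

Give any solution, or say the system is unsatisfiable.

q1 = False, q2 = False, q3 = True, q4 = True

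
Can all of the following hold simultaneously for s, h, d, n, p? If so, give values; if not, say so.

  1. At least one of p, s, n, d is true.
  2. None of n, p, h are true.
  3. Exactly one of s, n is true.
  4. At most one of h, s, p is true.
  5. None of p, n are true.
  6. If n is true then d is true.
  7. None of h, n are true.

s = True; h = False; d = False; n = False; p = False

  (1) {p, s, n, d}: 1 true — at least one ✓
  (2) {n, p, h}: 0 true — none ✓
  (3) {s, n}: 1 true — exactly one ✓
  (4) {h, s, p}: 1 true — at most one ✓
  (5) {p, n}: 0 true — none ✓
  (6) n=F ⇒ d: vacuous ✓
  (7) {h, n}: 0 true — none ✓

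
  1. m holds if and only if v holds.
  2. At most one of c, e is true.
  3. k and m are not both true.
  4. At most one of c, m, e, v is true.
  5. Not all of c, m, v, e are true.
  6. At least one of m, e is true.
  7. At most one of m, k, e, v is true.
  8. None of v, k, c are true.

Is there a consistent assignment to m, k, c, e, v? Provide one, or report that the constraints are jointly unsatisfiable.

m: False; k: False; c: False; e: True; v: False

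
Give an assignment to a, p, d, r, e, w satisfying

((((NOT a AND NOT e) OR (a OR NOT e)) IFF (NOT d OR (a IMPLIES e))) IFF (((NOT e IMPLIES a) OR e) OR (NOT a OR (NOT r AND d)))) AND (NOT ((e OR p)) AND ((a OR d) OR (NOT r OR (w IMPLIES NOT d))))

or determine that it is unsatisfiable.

a = True; p = False; d = False; r = False; e = False; w = False

  (((NOT a AND NOT e) OR (a OR NOT e)) IFF (NOT d OR (a IMPLIES e))) IFF (((NOT e IMPLIES a) OR e) OR (NOT a OR (NOT r AND d))) = True
    ((NOT a AND NOT e) OR (a OR NOT e)) IFF (NOT d OR (a IMPLIES e)) = True
      (NOT a AND NOT e) OR (a OR NOT e) = True
        NOT a AND NOT e = False
          NOT a = False
          NOT e = True
        a OR NOT e = True
          NOT e = True
      NOT d OR (a IMPLIES e) = True
        NOT d = True
        a IMPLIES e = False
    ((NOT e IMPLIES a) OR e) OR (NOT a OR (NOT r AND d)) = True
      (NOT e IMPLIES a) OR e = True
        NOT e IMPLIES a = True
          NOT e = True
      NOT a OR (NOT r AND d) = False
        NOT a = False
        NOT r AND d = False
          NOT r = True
  NOT ((e OR p)) AND ((a OR d) OR (NOT r OR (w IMPLIES NOT d))) = True
    NOT ((e OR p)) = True
      e OR p = False
    (a OR d) OR (NOT r OR (w IMPLIES NOT d)) = True
      a OR d = True
      NOT r OR (w IMPLIES NOT d) = True
        NOT r = True
        w IMPLIES NOT d = True
          NOT d = True
Both conjuncts True, so the formula holds.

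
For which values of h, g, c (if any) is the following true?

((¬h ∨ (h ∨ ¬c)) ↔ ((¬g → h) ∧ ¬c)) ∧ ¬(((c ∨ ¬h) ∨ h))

The conjunct ¬(((c ∨ ¬h) ∨ h)) is unsatisfiable on its own:
  h=F, c=F: evaluates to False.
  h=F, c=T: evaluates to False.
  h=T, c=F: evaluates to False.
  h=T, c=T: evaluates to False.
So the whole conjunction is unsatisfiable.

Unsatisfiable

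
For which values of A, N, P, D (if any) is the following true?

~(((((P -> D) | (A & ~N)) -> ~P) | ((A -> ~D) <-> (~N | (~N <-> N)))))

A=T, N=F, P=T, D=T

  ~(((((P -> D) | (A & ~N)) -> ~P) | ((A -> ~D) <-> (~N | (~N <-> N))))) = True
    (((P -> D) | (A & ~N)) -> ~P) | ((A -> ~D) <-> (~N | (~N <-> N))) = False
      ((P -> D) | (A & ~N)) -> ~P = False
        (P -> D) | (A & ~N) = True
          P -> D = True
          A & ~N = True
            ~N = True
        ~P = False
      (A -> ~D) <-> (~N | (~N <-> N)) = False
        A -> ~D = False
          ~D = False
        ~N | (~N <-> N) = True
          ~N = True
          ~N <-> N = False
            ~N = True
The formula evaluates to True.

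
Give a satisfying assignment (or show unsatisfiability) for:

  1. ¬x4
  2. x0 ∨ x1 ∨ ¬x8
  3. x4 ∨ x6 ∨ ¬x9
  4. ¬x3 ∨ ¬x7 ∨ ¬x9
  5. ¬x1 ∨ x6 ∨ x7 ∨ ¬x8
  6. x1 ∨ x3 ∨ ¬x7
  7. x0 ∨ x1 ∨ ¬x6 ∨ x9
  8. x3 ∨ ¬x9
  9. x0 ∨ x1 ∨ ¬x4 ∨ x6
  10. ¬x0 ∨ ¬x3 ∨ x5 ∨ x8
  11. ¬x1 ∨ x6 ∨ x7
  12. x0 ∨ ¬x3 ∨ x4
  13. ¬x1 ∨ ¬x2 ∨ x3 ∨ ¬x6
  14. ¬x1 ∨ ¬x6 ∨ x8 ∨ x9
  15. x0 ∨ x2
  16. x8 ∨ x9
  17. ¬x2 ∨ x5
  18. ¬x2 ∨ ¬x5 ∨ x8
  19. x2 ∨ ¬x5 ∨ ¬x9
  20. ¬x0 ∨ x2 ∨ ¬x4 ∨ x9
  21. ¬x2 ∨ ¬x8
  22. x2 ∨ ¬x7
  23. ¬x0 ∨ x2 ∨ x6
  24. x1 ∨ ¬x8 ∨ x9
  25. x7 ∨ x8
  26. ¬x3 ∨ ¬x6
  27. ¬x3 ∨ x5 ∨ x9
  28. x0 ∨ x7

Unit clause (¬x4) forces x4 = False.
Try x0 = False:
  (x0 ∨ ¬x3 ∨ x4) forces x3 = False.
  (x3 ∨ ¬x9) forces x9 = False.
  (x0 ∨ x2) forces x2 = True.
  (x8 ∨ x9) forces x8 = True.
  clause (¬x2 ∨ ¬x8) is falsified — backtrack.
So x0 = True.
Set x1 = True.
Set x2 = False.
  then (x2 ∨ ¬x7) forces x7 = False.
  then (¬x0 ∨ x2 ∨ x6) forces x6 = True.
  then (x7 ∨ x8) forces x8 = True.
  then (¬x3 ∨ ¬x6) forces x3 = False.
  then (x3 ∨ ¬x9) forces x9 = False.
Set x5 = False.
All clauses satisfied.

x0 = True; x1 = True; x2 = False; x3 = False; x4 = False; x5 = False; x6 = True; x7 = False; x8 = True; x9 = False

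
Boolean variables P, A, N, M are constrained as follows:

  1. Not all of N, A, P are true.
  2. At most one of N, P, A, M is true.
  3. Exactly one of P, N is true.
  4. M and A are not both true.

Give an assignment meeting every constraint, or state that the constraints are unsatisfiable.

P=F; A=F; N=T; M=F

  (1) {N, A, P}: 1/3 true — not all ✓
  (2) {N, P, A, M}: 1 true — at most one ✓
  (3) {P, N}: 1 true — exactly one ✓
  (4) M=F, A=F — not both ✓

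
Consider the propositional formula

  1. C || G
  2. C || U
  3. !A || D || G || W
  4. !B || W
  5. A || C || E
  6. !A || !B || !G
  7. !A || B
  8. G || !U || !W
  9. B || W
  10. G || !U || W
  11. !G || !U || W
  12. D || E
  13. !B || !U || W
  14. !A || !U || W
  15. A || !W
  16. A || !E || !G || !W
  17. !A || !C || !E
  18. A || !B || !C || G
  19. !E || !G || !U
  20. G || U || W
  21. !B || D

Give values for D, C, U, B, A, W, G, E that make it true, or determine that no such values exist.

Set D = True.
Set C = True.
Set U = False.
Try B = False:
  (!A || B) forces A = False.
  (B || W) forces W = True.
  clause (A || !W) is falsified — backtrack.
So B = True.
  then (!B || W) forces W = True.
  then (A || !W) forces A = True.
  then (!A || !C || !E) forces E = False.
  then (!A || !B || !G) forces G = False.
All clauses satisfied.

D: True; C: True; U: False; B: True; A: True; W: True; G: False; E: False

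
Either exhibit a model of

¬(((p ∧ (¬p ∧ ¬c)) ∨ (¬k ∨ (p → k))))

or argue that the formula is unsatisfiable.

The formula is unsatisfiable.

Case k = True: the formula becomes ¬(((p ∧ (¬p ∧ ¬c)) ∨ True)) = False.
Case k = False: the formula becomes ¬(((p ∧ (¬p ∧ ¬c)) ∨ True)) = False.
Both cases fail — unsatisfiable.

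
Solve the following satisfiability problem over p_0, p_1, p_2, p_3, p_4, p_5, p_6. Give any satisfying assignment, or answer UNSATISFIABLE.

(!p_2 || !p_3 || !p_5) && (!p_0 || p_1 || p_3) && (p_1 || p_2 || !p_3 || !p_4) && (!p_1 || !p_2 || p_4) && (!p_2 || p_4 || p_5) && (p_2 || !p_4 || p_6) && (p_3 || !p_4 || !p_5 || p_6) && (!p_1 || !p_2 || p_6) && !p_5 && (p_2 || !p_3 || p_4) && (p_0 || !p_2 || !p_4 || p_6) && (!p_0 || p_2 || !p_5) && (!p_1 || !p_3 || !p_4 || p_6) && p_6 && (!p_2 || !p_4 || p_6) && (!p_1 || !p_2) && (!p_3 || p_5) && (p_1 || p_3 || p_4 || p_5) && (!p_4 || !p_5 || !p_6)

Unit clause (!p_5) forces p_5 = False.
Unit clause (p_6) forces p_6 = True.
In (!p_3 || p_5) only !p_3 is left, so p_3 = False.
Set p_0 = False.
Set p_1 = False.
  then (p_1 || p_3 || p_4 || p_5) forces p_4 = True.
Set p_2 = True.
All clauses satisfied.

p_0: False; p_1: False; p_2: True; p_3: False; p_4: True; p_5: False; p_6: True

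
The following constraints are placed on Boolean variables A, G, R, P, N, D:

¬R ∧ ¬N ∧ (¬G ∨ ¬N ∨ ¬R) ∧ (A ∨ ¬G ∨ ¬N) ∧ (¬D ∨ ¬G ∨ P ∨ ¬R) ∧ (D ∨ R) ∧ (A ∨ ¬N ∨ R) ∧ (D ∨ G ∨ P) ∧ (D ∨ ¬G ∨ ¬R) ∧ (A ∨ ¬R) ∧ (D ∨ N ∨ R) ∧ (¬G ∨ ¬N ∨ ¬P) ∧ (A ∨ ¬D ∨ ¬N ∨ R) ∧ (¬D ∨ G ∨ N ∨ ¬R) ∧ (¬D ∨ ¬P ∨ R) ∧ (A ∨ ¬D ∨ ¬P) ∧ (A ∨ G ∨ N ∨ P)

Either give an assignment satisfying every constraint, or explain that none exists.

A: True; G: False; R: False; P: False; N: False; D: True

Unit clause (¬R) forces R = False.
Unit clause (¬N) forces N = False.
In (D ∨ R) only D is left, so D = True.
In (¬D ∨ ¬P ∨ R) only ¬P is left, so P = False.
Set A = True.
Set G = False.
All clauses satisfied.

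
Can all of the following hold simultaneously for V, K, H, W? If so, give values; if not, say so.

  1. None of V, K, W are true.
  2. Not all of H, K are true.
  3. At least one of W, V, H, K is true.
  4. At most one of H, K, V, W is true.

V: False; K: False; H: True; W: False

  (1) {V, K, W}: 0 true — none ✓
  (2) {H, K}: 1/2 true — not all ✓
  (3) {W, V, H, K}: 1 true — at least one ✓
  (4) {H, K, V, W}: 1 true — at most one ✓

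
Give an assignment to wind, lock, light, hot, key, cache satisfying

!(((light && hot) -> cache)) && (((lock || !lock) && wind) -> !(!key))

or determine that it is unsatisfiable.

wind = True; lock = True; light = True; hot = True; key = True; cache = False

  !(((light && hot) -> cache)) = True
    (light && hot) -> cache = False
      light && hot = True
  ((lock || !lock) && wind) -> !(!key) = True
    (lock || !lock) && wind = True
      lock || !lock = True
        !lock = False
    !(!key) = True
      !key = False
Both conjuncts True, so the formula holds.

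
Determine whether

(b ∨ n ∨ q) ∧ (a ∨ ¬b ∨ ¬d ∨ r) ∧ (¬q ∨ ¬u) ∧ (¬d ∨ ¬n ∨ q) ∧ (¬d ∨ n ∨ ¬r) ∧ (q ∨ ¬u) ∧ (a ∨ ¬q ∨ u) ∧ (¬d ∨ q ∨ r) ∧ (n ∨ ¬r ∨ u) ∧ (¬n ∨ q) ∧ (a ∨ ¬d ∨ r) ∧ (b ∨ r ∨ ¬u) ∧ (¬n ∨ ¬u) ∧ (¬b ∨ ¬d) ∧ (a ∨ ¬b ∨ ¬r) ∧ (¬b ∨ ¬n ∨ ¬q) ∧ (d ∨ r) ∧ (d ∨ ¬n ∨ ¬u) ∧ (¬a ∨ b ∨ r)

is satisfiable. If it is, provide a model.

d=F, n=T, r=T, q=T, a=T, b=F, u=F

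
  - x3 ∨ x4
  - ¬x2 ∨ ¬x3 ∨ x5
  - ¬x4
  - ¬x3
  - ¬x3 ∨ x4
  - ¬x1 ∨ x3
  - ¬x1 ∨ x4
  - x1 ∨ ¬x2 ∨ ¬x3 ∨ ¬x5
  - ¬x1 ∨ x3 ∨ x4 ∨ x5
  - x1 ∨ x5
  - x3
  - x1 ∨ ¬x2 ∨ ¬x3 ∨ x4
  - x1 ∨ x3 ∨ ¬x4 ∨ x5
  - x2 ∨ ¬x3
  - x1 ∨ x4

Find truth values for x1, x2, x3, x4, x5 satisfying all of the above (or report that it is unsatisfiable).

Unsatisfiable — no assignment works.

Case x3 = True:
  Clause (¬x3) is falsified — contradiction.
Case x3 = False:
  Clause (x3) is falsified — contradiction.
Both cases fail, so the formula is unsatisfiable.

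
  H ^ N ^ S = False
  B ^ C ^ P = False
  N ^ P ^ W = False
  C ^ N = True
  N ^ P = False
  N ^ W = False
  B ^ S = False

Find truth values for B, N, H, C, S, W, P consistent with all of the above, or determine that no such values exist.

B=T, N=F, H=T, C=T, S=T, W=F, P=F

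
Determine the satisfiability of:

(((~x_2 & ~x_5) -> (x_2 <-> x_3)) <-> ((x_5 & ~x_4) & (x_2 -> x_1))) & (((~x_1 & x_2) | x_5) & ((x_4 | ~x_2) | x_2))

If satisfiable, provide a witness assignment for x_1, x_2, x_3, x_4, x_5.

x_1 = True; x_2 = True; x_3 = True; x_4 = False; x_5 = True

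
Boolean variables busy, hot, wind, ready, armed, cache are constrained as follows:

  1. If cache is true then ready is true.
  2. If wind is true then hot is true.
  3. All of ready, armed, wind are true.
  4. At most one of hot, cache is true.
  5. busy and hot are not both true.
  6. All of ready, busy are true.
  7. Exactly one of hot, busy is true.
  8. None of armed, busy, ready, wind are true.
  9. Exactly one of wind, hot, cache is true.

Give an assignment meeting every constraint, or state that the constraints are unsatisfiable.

No satisfying assignment exists.

Case busy = True:
  Constraint (8) is violated (busy=T) — contradiction.
Case busy = False:
  Constraint (6) is violated (busy=F) — contradiction.
Both cases fail — unsatisfiable.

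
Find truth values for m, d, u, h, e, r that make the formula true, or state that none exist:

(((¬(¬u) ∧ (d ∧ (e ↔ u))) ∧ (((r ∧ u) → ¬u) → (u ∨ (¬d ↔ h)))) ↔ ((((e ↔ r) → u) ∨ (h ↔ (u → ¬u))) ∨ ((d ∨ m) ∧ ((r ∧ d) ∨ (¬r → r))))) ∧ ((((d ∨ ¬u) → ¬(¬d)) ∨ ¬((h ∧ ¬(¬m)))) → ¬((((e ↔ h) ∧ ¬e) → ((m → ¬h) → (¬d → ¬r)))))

No satisfying assignment exists.

Case d = True: the conjunct (((d ∨ ¬u) → ¬(¬d)) ∨ ¬((h ∧ ¬(¬m)))) → ¬((((e ↔ h) ∧ ¬e) → ((m → ¬h) → (¬d → ¬r)))) becomes (True ∨ ¬((h ∧ ¬(¬m)))) → ¬True = False.
Case d = False: the formula simplifies to ¬(((((e ↔ r) → u) ∨ (h ↔ (u → ¬u))) ∨ (m ∧ (¬r → r)))) ∧ ((u ∨ ¬((h ∧ ¬(¬m)))) → ¬((((e ↔ h) ∧ ¬e) → ((m → ¬h) → ¬r)))).
  u = True: the conjunct ¬(((((e ↔ r) → u) ∨ (h ↔ (u → ¬u))) ∨ (m ∧ (¬r → r)))) becomes ¬((True ∨ (m ∧ (¬r → r)))) = False.
  u = False: simplifies to ¬(((¬((e ↔ r)) ∨ h) ∨ (m ∧ (¬r → r)))) ∧ (¬((h ∧ ¬(¬m))) → ¬((((e ↔ h) ∧ ¬e) → ((m → ¬h) → ¬r)))).
    h = True: the conjunct ¬(((¬((e ↔ r)) ∨ h) ∨ (m ∧ (¬r → r)))) becomes ¬((True ∨ (m ∧ (¬r → r)))) = False.
    h = False: simplifies to ¬((¬((e ↔ r)) ∨ (m ∧ (¬r → r)))) ∧ ¬(((¬e ∧ ¬e) → ¬r)).
      r = True: simplifies to ¬((¬e ∨ m)) ∧ ¬(¬((¬e ∧ ¬e))).
        e = True: the conjunct ¬(¬((¬e ∧ ¬e))) becomes ¬(¬False) = False.
        e = False: the conjunct ¬((¬e ∨ m)) becomes ¬((True ∨ m)) = False.
      r = False: the conjunct ¬(((¬e ∧ ¬e) → ¬r)) becomes ¬(((¬e ∧ ¬e) → True)) = False.
Both cases fail — unsatisfiable.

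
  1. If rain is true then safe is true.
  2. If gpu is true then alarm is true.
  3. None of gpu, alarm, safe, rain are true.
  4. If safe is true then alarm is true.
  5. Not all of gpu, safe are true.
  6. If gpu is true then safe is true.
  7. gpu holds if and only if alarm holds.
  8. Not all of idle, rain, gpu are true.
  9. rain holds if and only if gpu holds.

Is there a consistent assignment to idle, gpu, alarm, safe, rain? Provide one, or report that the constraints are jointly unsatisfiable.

idle=F; gpu=F; alarm=F; safe=F; rain=F

  (1) rain=F ⇒ safe: vacuous ✓
  (2) gpu=F ⇒ alarm: vacuous ✓
  (3) {gpu, alarm, safe, rain}: 0 true — none ✓
  (4) safe=F ⇒ alarm: vacuous ✓
  (5) {gpu, safe}: 0/2 true — not all ✓
  (6) gpu=F ⇒ safe: vacuous ✓
  (7) gpu=F, alarm=F — same ✓
  (8) {idle, rain, gpu}: 0/3 true — not all ✓
  (9) rain=F, gpu=F — same ✓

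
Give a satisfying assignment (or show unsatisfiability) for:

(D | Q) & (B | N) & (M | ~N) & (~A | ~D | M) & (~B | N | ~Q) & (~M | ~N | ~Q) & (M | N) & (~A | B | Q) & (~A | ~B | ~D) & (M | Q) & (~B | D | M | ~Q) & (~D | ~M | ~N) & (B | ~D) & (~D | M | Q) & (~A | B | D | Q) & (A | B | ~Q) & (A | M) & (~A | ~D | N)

Set Q = False.
  then (D | Q) forces D = True.
  then (M | Q) forces M = True.
  then (~D | ~M | ~N) forces N = False.
  then (B | ~D) forces B = True.
  then (~A | ~D | N) forces A = False.
All clauses satisfied.

Q=F, D=T, N=F, M=T, B=T, A=F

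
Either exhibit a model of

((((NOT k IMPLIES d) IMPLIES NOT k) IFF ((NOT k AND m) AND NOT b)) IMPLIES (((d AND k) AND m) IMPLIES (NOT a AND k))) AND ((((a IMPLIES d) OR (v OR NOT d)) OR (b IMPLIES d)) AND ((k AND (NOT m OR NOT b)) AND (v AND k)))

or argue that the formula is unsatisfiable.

b=F, m=F, d=F, k=T, a=F, v=T

  (((NOT k IMPLIES d) IMPLIES NOT k) IFF ((NOT k AND m) AND NOT b)) IMPLIES (((d AND k) AND m) IMPLIES (NOT a AND k)) = True
    ((NOT k IMPLIES d) IMPLIES NOT k) IFF ((NOT k AND m) AND NOT b) = True
      (NOT k IMPLIES d) IMPLIES NOT k = False
        NOT k IMPLIES d = True
          NOT k = False
        NOT k = False
      (NOT k AND m) AND NOT b = False
        NOT k AND m = False
          NOT k = False
        NOT b = True
    ((d AND k) AND m) IMPLIES (NOT a AND k) = True
      (d AND k) AND m = False
        d AND k = False
      NOT a AND k = True
        NOT a = True
  (((a IMPLIES d) OR (v OR NOT d)) OR (b IMPLIES d)) AND ((k AND (NOT m OR NOT b)) AND (v AND k)) = True
    ((a IMPLIES d) OR (v OR NOT d)) OR (b IMPLIES d) = True
      (a IMPLIES d) OR (v OR NOT d) = True
        a IMPLIES d = True
        v OR NOT d = True
          NOT d = True
      b IMPLIES d = True
    (k AND (NOT m OR NOT b)) AND (v AND k) = True
      k AND (NOT m OR NOT b) = True
        NOT m OR NOT b = True
          NOT m = True
          NOT b = True
      v AND k = True
Both conjuncts True, so the formula holds.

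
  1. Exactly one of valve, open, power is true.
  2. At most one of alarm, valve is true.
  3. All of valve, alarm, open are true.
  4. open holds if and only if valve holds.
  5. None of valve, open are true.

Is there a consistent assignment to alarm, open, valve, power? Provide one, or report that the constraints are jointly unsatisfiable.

Unsatisfiable

Case open = True:
  Constraint (5) is violated (open=T) — contradiction.
Case open = False:
  Constraint (3) is violated (open=F) — contradiction.
Both cases fail — unsatisfiable.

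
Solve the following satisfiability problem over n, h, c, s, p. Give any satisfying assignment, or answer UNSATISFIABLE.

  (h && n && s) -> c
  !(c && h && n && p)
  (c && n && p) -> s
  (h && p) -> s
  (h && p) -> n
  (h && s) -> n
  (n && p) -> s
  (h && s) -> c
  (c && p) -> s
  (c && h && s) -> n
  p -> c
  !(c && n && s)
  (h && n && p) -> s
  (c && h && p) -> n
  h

Unit clause (h) forces h = True.
Set n = True.
Set c = True.
  then (!c || !h || !n || !p) forces p = False.
  then (!c || !n || !s) forces s = False.
All clauses satisfied.

n = True; h = True; c = True; s = False; p = False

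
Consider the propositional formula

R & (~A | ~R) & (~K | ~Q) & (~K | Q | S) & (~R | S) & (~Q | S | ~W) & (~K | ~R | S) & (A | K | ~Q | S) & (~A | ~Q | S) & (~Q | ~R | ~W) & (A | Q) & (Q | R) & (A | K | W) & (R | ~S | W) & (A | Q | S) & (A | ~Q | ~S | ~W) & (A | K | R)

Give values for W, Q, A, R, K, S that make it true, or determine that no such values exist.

Case R = True:
  (~A | ~R) forces A = False.
  (~R | S) forces S = True.
  (A | Q) forces Q = True.
  (~K | ~Q) forces K = False.
  (~Q | ~R | ~W) forces W = False.
  Clause (A | K | W) is falsified — contradiction.
Case R = False:
  Clause (R) is falsified — contradiction.
Both cases fail, so the formula is unsatisfiable.

Unsatisfiable — no assignment works.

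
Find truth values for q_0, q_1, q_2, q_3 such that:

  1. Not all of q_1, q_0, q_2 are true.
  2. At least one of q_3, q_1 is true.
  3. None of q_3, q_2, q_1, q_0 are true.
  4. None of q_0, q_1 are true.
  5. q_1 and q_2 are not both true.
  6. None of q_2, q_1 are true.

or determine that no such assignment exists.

Case q_1 = True:
  Constraint (3) is violated (q_1=T) — contradiction.
Case q_1 = False:
  (2) with q_1=F forces q_3 = True.
  Constraint (3) is violated (q_3=T) — contradiction.
Both cases fail — unsatisfiable.

No satisfying assignment exists.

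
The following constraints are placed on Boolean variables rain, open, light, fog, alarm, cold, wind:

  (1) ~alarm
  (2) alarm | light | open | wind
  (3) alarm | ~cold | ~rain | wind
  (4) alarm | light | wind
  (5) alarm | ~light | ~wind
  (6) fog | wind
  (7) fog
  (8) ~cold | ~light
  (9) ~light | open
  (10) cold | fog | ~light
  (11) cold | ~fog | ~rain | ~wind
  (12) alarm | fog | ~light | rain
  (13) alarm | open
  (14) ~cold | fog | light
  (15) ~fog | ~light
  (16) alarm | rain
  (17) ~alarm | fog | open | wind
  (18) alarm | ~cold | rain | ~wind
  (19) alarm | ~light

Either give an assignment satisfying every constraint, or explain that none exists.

Unit clause (~alarm) forces alarm = False.
Unit clause (fog) forces fog = True.
In (alarm | open) only open is left, so open = True.
In (~fog | ~light) only ~light is left, so light = False.
In (alarm | rain) only rain is left, so rain = True.
In (alarm | light | wind) only wind is left, so wind = True.
In (cold | ~fog | ~rain | ~wind) only cold is left, so cold = True.
All clauses satisfied.

rain=T, open=T, light=F, fog=T, alarm=F, cold=T, wind=T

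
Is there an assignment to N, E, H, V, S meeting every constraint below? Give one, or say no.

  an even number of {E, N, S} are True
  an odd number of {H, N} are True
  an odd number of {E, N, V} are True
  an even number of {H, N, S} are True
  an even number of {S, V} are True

Adding constraints 1, 3, 5 mod 2: every variable appears an even number of times on the left, so the left side is 0.
But the right sides sum to 1 (mod 2). 0 ≠ 1 — the system is inconsistent.

UNSATISFIABLE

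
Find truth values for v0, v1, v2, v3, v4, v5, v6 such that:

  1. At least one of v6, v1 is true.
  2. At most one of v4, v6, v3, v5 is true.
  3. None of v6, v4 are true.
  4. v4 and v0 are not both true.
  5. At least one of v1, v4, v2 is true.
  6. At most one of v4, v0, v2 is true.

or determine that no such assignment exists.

v0=F; v1=T; v2=T; v3=F; v4=F; v5=F; v6=F

  (1) {v6, v1}: 1 true — at least one ✓
  (2) {v4, v6, v3, v5}: 0 true — at most one ✓
  (3) {v6, v4}: 0 true — none ✓
  (4) v4=F, v0=F — not both ✓
  (5) {v1, v4, v2}: 2 true — at least one ✓
  (6) {v4, v0, v2}: 1 true — at most one ✓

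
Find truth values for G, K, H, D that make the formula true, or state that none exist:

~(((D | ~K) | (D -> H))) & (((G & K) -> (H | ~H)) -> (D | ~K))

Unsatisfiable — no assignment works.

The conjunct ~(((D | ~K) | (D -> H))) is unsatisfiable on its own:
  K=F, H=F, D=F: evaluates to False.
  K=F, H=F, D=T: evaluates to False.
  K=F, H=T, D=F: evaluates to False.
  K=F, H=T, D=T: evaluates to False.
  K=T, H=F, D=F: evaluates to False.
  K=T, H=F, D=T: evaluates to False.
  K=T, H=T, D=F: evaluates to False.
  K=T, H=T, D=T: evaluates to False.
So the whole conjunction is unsatisfiable.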